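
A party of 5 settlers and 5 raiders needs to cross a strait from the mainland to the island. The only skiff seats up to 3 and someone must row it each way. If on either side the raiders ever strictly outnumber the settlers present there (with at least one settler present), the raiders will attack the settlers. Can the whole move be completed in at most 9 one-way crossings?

Counting alone: each trip to the island takes at most 3 across and each return brings at least 1 back, so after t trips out (and t−1 returns) at most 3t − (t−1) of the 10 are across; that first reaches 10 at t = 5, so at least 9 crossings are needed.
The safety rule pushes this higher. Following every safe sequence of crossings, the most of the 10 that can be at the island as the skiff arrives there on crossing 9 is 9 — never all 10.
So the move cannot be finished within 9 crossings. (The shortest complete plan takes 11:)
1. 2 raiders → the island.  (the mainland: 5S 3R; the island: 0S 2R)
2. 1 raider ← the mainland.  (the mainland: 5S 4R; the island: 0S 1R)
3. 3 raiders → the island.  (the mainland: 5S 1R; the island: 0S 4R)
4. 1 raider ← the mainland.  (the mainland: 5S 2R; the island: 0S 3R)
5. 3 settlers → the island.  (the mainland: 2S 2R; the island: 3S 3R)
6. 1 settler and 1 raider ← the mainland.  (the mainland: 3S 3R; the island: 2S 2R)
7. 3 settlers → the island.  (the mainland: 0S 3R; the island: 5S 2R)
8. 1 raider ← the mainland.  (the mainland: 0S 4R; the island: 5S 1R)
9. 2 raiders → the island.  (the mainland: 0S 2R; the island: 5S 3R)
10. 1 raider ← the mainland.  (the mainland: 0S 3R; the island: 5S 2R)
11. 3 raiders → the island.  (the mainland: 0S 0R; the island: 5S 5R)

No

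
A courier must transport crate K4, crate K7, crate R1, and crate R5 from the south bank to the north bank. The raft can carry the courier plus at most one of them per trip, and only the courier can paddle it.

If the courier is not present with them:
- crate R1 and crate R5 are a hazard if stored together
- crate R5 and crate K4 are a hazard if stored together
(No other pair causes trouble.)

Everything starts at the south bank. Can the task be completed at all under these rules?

Yes

1. Courier goes to the north bank with crate R5.  [the south bank: crate K4, crate K7, crate R1 | the north bank: crate R5]
2. Courier goes back to the south bank alone.  [the south bank: crate K4, crate K7, crate R1 | the north bank: crate R5]
3. Courier goes to the north bank with crate K4.  [the south bank: crate K7, crate R1 | the north bank: crate K4, crate R5]
4. Courier goes back to the south bank with crate R5.  [the south bank: crate K7, crate R1, crate R5 | the north bank: crate K4]
5. Courier goes to the north bank with crate R1.  [the south bank: crate K7, crate R5 | the north bank: crate K4, crate R1]
6. Courier goes back to the south bank alone.  [the south bank: crate K7, crate R5 | the north bank: crate K4, crate R1]
7. Courier goes to the north bank with crate K7.  [the south bank: crate R5 | the north bank: crate K4, crate K7, crate R1]
8. Courier goes back to the south bank alone.  [the south bank: crate R5 | the north bank: crate K4, crate K7, crate R1]
9. Courier goes to the north bank with crate R5.  [the south bank: — | the north bank: crate K4, crate K7, crate R1, crate R5]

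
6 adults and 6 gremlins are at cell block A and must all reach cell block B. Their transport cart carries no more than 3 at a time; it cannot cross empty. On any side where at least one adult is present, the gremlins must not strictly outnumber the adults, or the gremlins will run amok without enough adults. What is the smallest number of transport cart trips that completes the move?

Following every safe sequence of crossings from the start, the most of the 12 that can be at cell block B as the transport cart arrives there on crossings 1, 3, 5 is 3, 5, 6 respectively; the best ever achieved is 6 of 12.
From crossing 7 on, no configuration arises that was not already reachable earlier: only 17 distinct safe configurations (who is on which side, and where the transport cart is) can ever be reached, none of them has everyone across, and every continuation just revisits them. They are: 0 adults + 0 gremlins across (transport cart back at the start); 0 adults + 1 gremlin across (transport cart there); 0 adults + 1 gremlin across (transport cart back at the start); 0 adults + 2 gremlins across (transport cart there); 0 adults + 2 gremlins across (transport cart back at the start); 0 adults + 3 gremlins across (transport cart there); 0 adults + 3 gremlins across (transport cart back at the start); 0 adults + 4 gremlins across (transport cart there); 0 adults + 4 gremlins across (transport cart back at the start); 0 adults + 5 gremlins across (transport cart there); 0 adults + 5 gremlins across (transport cart back at the start); 0 adults + 6 gremlins across (transport cart there); 1 adult + 1 gremlin across (transport cart there); 1 adult + 1 gremlin across (transport cart back at the start); 2 adults + 2 gremlins across (transport cart there); 2 adults + 2 gremlins across (transport cart back at the start); 3 adults + 3 gremlins across (transport cart there). So no valid plan exists.

impossible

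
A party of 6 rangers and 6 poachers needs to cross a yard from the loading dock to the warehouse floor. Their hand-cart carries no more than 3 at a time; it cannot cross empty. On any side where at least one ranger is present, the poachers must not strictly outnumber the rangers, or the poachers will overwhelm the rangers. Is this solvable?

Following every safe sequence of crossings from the start, the most of the 12 that can be at the warehouse floor as the hand-cart arrives there on crossings 1, 3, 5 is 3, 5, 6 respectively; the best ever achieved is 6 of 12.
From crossing 7 on, no configuration arises that was not already reachable earlier: only 17 distinct safe configurations (who is on which side, and where the hand-cart is) can ever be reached, none of them has everyone across, and every continuation just revisits them. They are: 0 rangers + 0 poachers across (hand-cart back at the start); 0 rangers + 1 poacher across (hand-cart there); 0 rangers + 1 poacher across (hand-cart back at the start); 0 rangers + 2 poachers across (hand-cart there); 0 rangers + 2 poachers across (hand-cart back at the start); 0 rangers + 3 poachers across (hand-cart there); 0 rangers + 3 poachers across (hand-cart back at the start); 0 rangers + 4 poachers across (hand-cart there); 0 rangers + 4 poachers across (hand-cart back at the start); 0 rangers + 5 poachers across (hand-cart there); 0 rangers + 5 poachers across (hand-cart back at the start); 0 rangers + 6 poachers across (hand-cart there); 1 ranger + 1 poacher across (hand-cart there); 1 ranger + 1 poacher across (hand-cart back at the start); 2 rangers + 2 poachers across (hand-cart there); 2 rangers + 2 poachers across (hand-cart back at the start); 3 rangers + 3 poachers across (hand-cart there). So no valid plan exists.

No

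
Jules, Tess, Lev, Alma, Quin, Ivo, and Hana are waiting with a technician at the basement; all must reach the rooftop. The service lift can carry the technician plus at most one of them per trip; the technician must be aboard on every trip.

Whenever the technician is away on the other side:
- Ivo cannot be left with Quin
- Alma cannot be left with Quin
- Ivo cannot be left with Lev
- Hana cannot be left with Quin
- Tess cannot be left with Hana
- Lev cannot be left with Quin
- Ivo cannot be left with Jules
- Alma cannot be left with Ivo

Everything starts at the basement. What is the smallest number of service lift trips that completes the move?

Whatever the first load, the items left behind include a forbidden pair without the technician. No opening move is safe, so no plan exists.

impossible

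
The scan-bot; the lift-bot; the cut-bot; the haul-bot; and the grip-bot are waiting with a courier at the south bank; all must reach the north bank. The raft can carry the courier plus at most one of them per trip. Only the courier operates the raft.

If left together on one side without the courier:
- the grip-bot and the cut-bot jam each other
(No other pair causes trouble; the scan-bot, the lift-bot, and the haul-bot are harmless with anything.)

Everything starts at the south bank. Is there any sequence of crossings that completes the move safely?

Yes

1. Courier goes to the north bank with the cut-bot.  [the south bank: the grip-bot, the haul-bot, the lift-bot, the scan-bot | the north bank: the cut-bot]
2. Courier goes back to the south bank alone.  [the south bank: the grip-bot, the haul-bot, the lift-bot, the scan-bot | the north bank: the cut-bot]
3. Courier goes to the north bank with the scan-bot.  [the south bank: the grip-bot, the haul-bot, the lift-bot | the north bank: the cut-bot, the scan-bot]
4. Courier goes back to the south bank alone.  [the south bank: the grip-bot, the haul-bot, the lift-bot | the north bank: the cut-bot, the scan-bot]
5. Courier goes to the north bank with the lift-bot.  [the south bank: the grip-bot, the haul-bot | the north bank: the cut-bot, the lift-bot, the scan-bot]
6. Courier goes back to the south bank alone.  [the south bank: the grip-bot, the haul-bot | the north bank: the cut-bot, the lift-bot, the scan-bot]
7. Courier goes to the north bank with the haul-bot.  [the south bank: the grip-bot | the north bank: the cut-bot, the haul-bot, the lift-bot, the scan-bot]
8. Courier goes back to the south bank alone.  [the south bank: the grip-bot | the north bank: the cut-bot, the haul-bot, the lift-bot, the scan-bot]
9. Courier goes to the north bank with the grip-bot.  [the south bank: — | the north bank: the cut-bot, the grip-bot, the haul-bot, the lift-bot, the scan-bot]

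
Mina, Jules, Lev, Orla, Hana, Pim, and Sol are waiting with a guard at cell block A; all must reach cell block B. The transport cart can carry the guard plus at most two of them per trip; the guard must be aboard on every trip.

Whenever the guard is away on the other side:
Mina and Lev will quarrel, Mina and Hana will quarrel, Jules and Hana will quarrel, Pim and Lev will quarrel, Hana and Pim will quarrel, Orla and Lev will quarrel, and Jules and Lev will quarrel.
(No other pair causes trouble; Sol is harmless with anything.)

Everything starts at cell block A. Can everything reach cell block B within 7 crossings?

No

Counting alone: the guard can take at most 2 across per trip to cell block B, so moving all 7 needs at least 4 loaded trips out, with a return between consecutive ones — at least 7 crossings.
The safety rule pushes this higher. Following every safe sequence of crossings, the most of the 7 that can be at cell block B as the transport cart arrives there on crossing 7 is 6 — never all 7.
So the move cannot be finished within 7 crossings. (The shortest complete plan takes 9:)
1. Guard goes to cell block B with Hana and Lev.
2. Guard goes back to cell block A alone.
3. Guard goes to cell block B with Sol.
4. Guard goes back to cell block A alone.
5. Guard goes to cell block B with Jules and Mina.
6. Guard goes back to cell block A with Hana and Lev.
7. Guard goes to cell block B with Orla and Pim.
8. Guard goes back to cell block A alone.
9. Guard goes to cell block B with Hana and Lev.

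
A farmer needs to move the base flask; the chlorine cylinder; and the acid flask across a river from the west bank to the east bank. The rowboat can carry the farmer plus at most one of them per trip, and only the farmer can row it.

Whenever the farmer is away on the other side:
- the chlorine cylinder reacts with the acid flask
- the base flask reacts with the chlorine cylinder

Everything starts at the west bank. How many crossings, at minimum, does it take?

7

Counting alone: the farmer can take at most 1 across per trip to the east bank, so moving all 3 needs at least 3 loaded trips out, with a return between consecutive ones — at least 5 crossings.
The safety rule pushes this higher. Following every safe sequence of crossings, the most of the 3 that can be at the east bank as the rowboat arrives there on crossing 5 is 2 — never all 3.
So no plan with fewer than 7 crossings exists, and this one achieves 7:
1. Farmer goes to the east bank with the chlorine cylinder.  [the west bank: the acid flask, the base flask | the east bank: the chlorine cylinder]
2. Farmer goes back to the west bank alone.  [the west bank: the acid flask, the base flask | the east bank: the chlorine cylinder]
3. Farmer goes to the east bank with the base flask.  [the west bank: the acid flask | the east bank: the base flask, the chlorine cylinder]
4. Farmer goes back to the west bank with the chlorine cylinder.  [the west bank: the acid flask, the chlorine cylinder | the east bank: the base flask]
5. Farmer goes to the east bank with the acid flask.  [the west bank: the chlorine cylinder | the east bank: the acid flask, the base flask]
6. Farmer goes back to the west bank alone.  [the west bank: the chlorine cylinder | the east bank: the acid flask, the base flask]
7. Farmer goes to the east bank with the chlorine cylinder.  [the west bank: — | the east bank: the acid flask, the base flask, the chlorine cylinder]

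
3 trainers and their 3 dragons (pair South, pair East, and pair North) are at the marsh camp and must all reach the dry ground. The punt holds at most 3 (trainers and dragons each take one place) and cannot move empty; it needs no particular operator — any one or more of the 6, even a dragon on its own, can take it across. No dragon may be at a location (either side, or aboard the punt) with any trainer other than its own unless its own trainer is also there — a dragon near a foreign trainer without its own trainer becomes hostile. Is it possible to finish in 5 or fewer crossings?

Yes

Yes — this plan uses 5 crossings (≤ 5):
1. dragon South and trainer South cross → the dry ground.
2. trainer South crosses ← the marsh camp.
3. trainer East, trainer North, and trainer South cross → the dry ground.
4. dragon South crosses ← the marsh camp.
5. dragon East, dragon North, and dragon South cross → the dry ground.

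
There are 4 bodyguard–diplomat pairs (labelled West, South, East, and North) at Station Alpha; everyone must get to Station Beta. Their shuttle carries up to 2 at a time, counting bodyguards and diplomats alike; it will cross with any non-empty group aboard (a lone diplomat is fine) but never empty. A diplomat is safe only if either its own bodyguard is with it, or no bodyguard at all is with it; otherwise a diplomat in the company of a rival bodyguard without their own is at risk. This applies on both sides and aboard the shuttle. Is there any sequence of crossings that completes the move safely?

Following every safe sequence of crossings from the start, the most of the 8 that can be at Station Beta as the shuttle arrives there on crossings 1, 3, 5 is 2, 3, 4 respectively; the best ever achieved is 4 of 8.
From crossing 7 on, no configuration arises that was not already reachable earlier: only 44 distinct safe configurations (who is on which side, and where the shuttle is) can ever be reached, none of them has everyone across, and every continuation just revisits them. So no valid plan exists.

No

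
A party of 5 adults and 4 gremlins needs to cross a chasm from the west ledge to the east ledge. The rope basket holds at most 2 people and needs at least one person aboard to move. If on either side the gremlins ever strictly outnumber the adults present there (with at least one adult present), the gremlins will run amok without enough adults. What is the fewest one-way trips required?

15

Counting alone: each trip to the east ledge takes at most 2 across and each return brings at least 1 back, so after t trips out (and t−1 returns) at most 2t − (t−1) of the 9 are across; that first reaches 9 at t = 8, so at least 15 crossings are needed.
The plan below uses exactly 15 crossings, so it is optimal:
1. 2 gremlins → the east ledge.  (the west ledge: 5A 2G; the east ledge: 0A 2G)
2. 1 gremlin ← the west ledge.  (the west ledge: 5A 3G; the east ledge: 0A 1G)
3. 2 gremlins → the east ledge.  (the west ledge: 5A 1G; the east ledge: 0A 3G)
4. 1 gremlin ← the west ledge.  (the west ledge: 5A 2G; the east ledge: 0A 2G)
5. 2 adults → the east ledge.  (the west ledge: 3A 2G; the east ledge: 2A 2G)
6. 1 gremlin ← the west ledge.  (the west ledge: 3A 3G; the east ledge: 2A 1G)
7. 1 adult and 1 gremlin → the east ledge.  (the west ledge: 2A 2G; the east ledge: 3A 2G)
8. 1 adult ← the west ledge.  (the west ledge: 3A 2G; the east ledge: 2A 2G)
9. 1 adult and 1 gremlin → the east ledge.  (the west ledge: 2A 1G; the east ledge: 3A 3G)
10. 1 gremlin ← the west ledge.  (the west ledge: 2A 2G; the east ledge: 3A 2G)
11. 1 adult and 1 gremlin → the east ledge.  (the west ledge: 1A 1G; the east ledge: 4A 3G)
12. 1 adult ← the west ledge.  (the west ledge: 2A 1G; the east ledge: 3A 3G)
13. 1 adult and 1 gremlin → the east ledge.  (the west ledge: 1A 0G; the east ledge: 4A 4G)
14. 1 gremlin ← the west ledge.  (the west ledge: 1A 1G; the east ledge: 4A 3G)
15. 1 adult and 1 gremlin → the east ledge.  (the west ledge: 0A 0G; the east ledge: 5A 4G)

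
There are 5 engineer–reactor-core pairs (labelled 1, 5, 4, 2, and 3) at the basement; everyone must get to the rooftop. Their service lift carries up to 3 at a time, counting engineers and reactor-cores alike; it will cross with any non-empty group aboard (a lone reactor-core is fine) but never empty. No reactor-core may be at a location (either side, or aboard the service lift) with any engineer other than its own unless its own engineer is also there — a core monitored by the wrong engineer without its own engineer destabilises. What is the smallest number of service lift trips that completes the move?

11

Counting alone: each trip to the rooftop takes at most 3 across and each return brings at least 1 back, so after t trips out (and t−1 returns) at most 3t − (t−1) of the 10 are across; that first reaches 10 at t = 5, so at least 9 crossings are needed.
The safety rule pushes this higher. Following every safe sequence of crossings, the most of the 10 that can be at the rooftop as the service lift arrives there on crossing 9 is 9 — never all 10.
So no plan with fewer than 11 crossings exists, and this one achieves 11:
1. engineer 1 and reactor-core 1 cross → the rooftop.
2. engineer 1 crosses ← the basement.
3. reactor-core 2, reactor-core 4, and reactor-core 5 cross → the rooftop.
4. reactor-core 1 crosses ← the basement.
5. engineer 2, engineer 4, and engineer 5 cross → the rooftop.
6. engineer 5 and reactor-core 5 cross ← the basement.
7. engineer 1, engineer 3, and engineer 5 cross → the rooftop.
8. reactor-core 4 crosses ← the basement.
9. reactor-core 1 and reactor-core 5 cross → the rooftop.
10. reactor-core 1 crosses ← the basement.
11. reactor-core 1, reactor-core 3, and reactor-core 4 cross → the rooftop.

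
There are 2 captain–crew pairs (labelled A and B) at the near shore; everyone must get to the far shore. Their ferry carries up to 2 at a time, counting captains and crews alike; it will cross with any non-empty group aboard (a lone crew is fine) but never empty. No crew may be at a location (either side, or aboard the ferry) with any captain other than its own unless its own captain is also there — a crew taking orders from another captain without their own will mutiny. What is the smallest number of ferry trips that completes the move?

5

Counting alone: each trip to the far shore takes at most 2 across and each return brings at least 1 back, so after t trips out (and t−1 returns) at most 2t − (t−1) of the 4 are across; that first reaches 4 at t = 3, so at least 5 crossings are needed.
The plan below uses exactly 5 crossings, so it is optimal:
1. captain A and crew A cross → the far shore.
2. captain A crosses ← the near shore.
3. captain A and captain B cross → the far shore.
4. captain B crosses ← the near shore.
5. captain B and crew B cross → the far shore.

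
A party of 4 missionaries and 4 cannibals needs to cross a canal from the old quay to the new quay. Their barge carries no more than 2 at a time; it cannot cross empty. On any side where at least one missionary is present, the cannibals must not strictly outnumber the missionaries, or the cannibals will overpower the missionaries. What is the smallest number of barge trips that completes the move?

Following every safe sequence of crossings from the start, the most of the 8 that can be at the new quay as the barge arrives there on crossings 1, 3, 5 is 2, 3, 4 respectively; the best ever achieved is 4 of 8.
From crossing 7 on, no configuration arises that was not already reachable earlier: only 11 distinct safe configurations (who is on which side, and where the barge is) can ever be reached, none of them has everyone across, and every continuation just revisits them. They are: 0 missionaries + 0 cannibals across (barge back at the start); 0 missionaries + 1 cannibal across (barge there); 0 missionaries + 1 cannibal across (barge back at the start); 0 missionaries + 2 cannibals across (barge there); 0 missionaries + 2 cannibals across (barge back at the start); 0 missionaries + 3 cannibals across (barge there); 0 missionaries + 3 cannibals across (barge back at the start); 0 missionaries + 4 cannibals across (barge there); 1 missionary + 1 cannibal across (barge there); 1 missionary + 1 cannibal across (barge back at the start); 2 missionaries + 2 cannibals across (barge there). So no valid plan exists.

impossible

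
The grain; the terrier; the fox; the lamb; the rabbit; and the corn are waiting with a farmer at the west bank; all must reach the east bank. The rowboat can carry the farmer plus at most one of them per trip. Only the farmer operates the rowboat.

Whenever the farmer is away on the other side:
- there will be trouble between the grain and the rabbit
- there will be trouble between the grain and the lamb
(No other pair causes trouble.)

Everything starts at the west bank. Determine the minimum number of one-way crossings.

Counting alone: the farmer can take at most 1 across per trip to the east bank, so moving all 6 needs at least 6 loaded trips out, with a return between consecutive ones — at least 11 crossings.
The safety rule pushes this higher. Following every safe sequence of crossings, the most of the 6 that can be at the east bank as the rowboat arrives there on crossing 11 is 5 — never all 6.
So no plan with fewer than 13 crossings exists, and this one achieves 13:
1. Farmer goes to the east bank with the grain.
2. Farmer goes back to the west bank alone.
3. Farmer goes to the east bank with the terrier.
4. Farmer goes back to the west bank alone.
5. Farmer goes to the east bank with the fox.
6. Farmer goes back to the west bank alone.
7. Farmer goes to the east bank with the lamb.
8. Farmer goes back to the west bank with the grain.
9. Farmer goes to the east bank with the rabbit.
10. Farmer goes back to the west bank alone.
11. Farmer goes to the east bank with the corn.
12. Farmer goes back to the west bank alone.
13. Farmer goes to the east bank with the grain.

13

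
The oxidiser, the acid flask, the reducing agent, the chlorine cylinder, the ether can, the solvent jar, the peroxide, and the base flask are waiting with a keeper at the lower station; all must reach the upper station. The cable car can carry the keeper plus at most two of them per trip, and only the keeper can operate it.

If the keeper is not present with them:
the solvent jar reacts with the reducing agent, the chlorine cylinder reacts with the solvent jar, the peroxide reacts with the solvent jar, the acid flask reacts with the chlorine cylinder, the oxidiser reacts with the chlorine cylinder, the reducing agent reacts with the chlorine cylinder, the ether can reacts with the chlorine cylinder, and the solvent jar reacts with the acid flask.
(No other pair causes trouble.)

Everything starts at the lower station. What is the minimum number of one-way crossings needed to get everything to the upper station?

Counting alone: the keeper can take at most 2 across per trip to the upper station, so moving all 8 needs at least 4 loaded trips out, with a return between consecutive ones — at least 7 crossings.
The safety rule pushes this higher. Following every safe sequence of crossings, the most of the 8 that can be at the upper station as the cable car arrives there on crossings 7, 9, 11 is 5, 6, 7 respectively — never all 8.
So no plan with fewer than 13 crossings exists, and this one achieves 13:
1. Keeper goes to the upper station with the chlorine cylinder and the solvent jar.  [the lower station: the acid flask, the base flask, the ether can, the oxidiser, the peroxide, the reducing agent | the upper station: the chlorine cylinder, the solvent jar]
2. Keeper goes back to the lower station with the chlorine cylinder.  [the lower station: the acid flask, the base flask, the chlorine cylinder, the ether can, the oxidiser, the peroxide, the reducing agent | the upper station: the solvent jar]
3. Keeper goes to the upper station with the chlorine cylinder and the oxidiser.  [the lower station: the acid flask, the base flask, the ether can, the peroxide, the reducing agent | the upper station: the chlorine cylinder, the oxidiser, the solvent jar]
4. Keeper goes back to the lower station with the chlorine cylinder.  [the lower station: the acid flask, the base flask, the chlorine cylinder, the ether can, the peroxide, the reducing agent | the upper station: the oxidiser, the solvent jar]
5. Keeper goes to the upper station with the chlorine cylinder and the ether can.  [the lower station: the acid flask, the base flask, the peroxide, the reducing agent | the upper station: the chlorine cylinder, the ether can, the oxidiser, the solvent jar]
6. Keeper goes back to the lower station with the chlorine cylinder.  [the lower station: the acid flask, the base flask, the chlorine cylinder, the peroxide, the reducing agent | the upper station: the ether can, the oxidiser, the solvent jar]
7. Keeper goes to the upper station with the acid flask and the reducing agent.  [the lower station: the base flask, the chlorine cylinder, the peroxide | the upper station: the acid flask, the ether can, the oxidiser, the reducing agent, the solvent jar]
8. Keeper goes back to the lower station with the solvent jar.  [the lower station: the base flask, the chlorine cylinder, the peroxide, the solvent jar | the upper station: the acid flask, the ether can, the oxidiser, the reducing agent]
9. Keeper goes to the upper station with the chlorine cylinder and the peroxide.  [the lower station: the base flask, the solvent jar | the upper station: the acid flask, the chlorine cylinder, the ether can, the oxidiser, the peroxide, the reducing agent]
10. Keeper goes back to the lower station with the chlorine cylinder.  [the lower station: the base flask, the chlorine cylinder, the solvent jar | the upper station: the acid flask, the ether can, the oxidiser, the peroxide, the reducing agent]
11. Keeper goes to the upper station with the base flask and the chlorine cylinder.  [the lower station: the solvent jar | the upper station: the acid flask, the base flask, the chlorine cylinder, the ether can, the oxidiser, the peroxide, the reducing agent]
12. Keeper goes back to the lower station with the chlorine cylinder.  [the lower station: the chlorine cylinder, the solvent jar | the upper station: the acid flask, the base flask, the ether can, the oxidiser, the peroxide, the reducing agent]
13. Keeper goes to the upper station with the chlorine cylinder and the solvent jar.  [the lower station: — | the upper station: the acid flask, the base flask, the chlorine cylinder, the ether can, the oxidiser, the peroxide, the reducing agent, the solvent jar]

13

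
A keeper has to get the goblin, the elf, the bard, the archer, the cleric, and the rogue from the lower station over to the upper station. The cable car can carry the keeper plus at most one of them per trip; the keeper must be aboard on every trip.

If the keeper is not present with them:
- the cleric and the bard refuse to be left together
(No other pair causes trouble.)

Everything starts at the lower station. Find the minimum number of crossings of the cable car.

Counting alone: the keeper can take at most 1 across per trip to the upper station, so moving all 6 needs at least 6 loaded trips out, with a return between consecutive ones — at least 11 crossings.
The plan below uses exactly 11 crossings, so it is optimal:
1. Keeper goes to the upper station with the bard.  [the lower station: the archer, the cleric, the elf, the goblin, the rogue | the upper station: the bard]
2. Keeper goes back to the lower station alone.  [the lower station: the archer, the cleric, the elf, the goblin, the rogue | the upper station: the bard]
3. Keeper goes to the upper station with the goblin.  [the lower station: the archer, the cleric, the elf, the rogue | the upper station: the bard, the goblin]
4. Keeper goes back to the lower station alone.  [the lower station: the archer, the cleric, the elf, the rogue | the upper station: the bard, the goblin]
5. Keeper goes to the upper station with the elf.  [the lower station: the archer, the cleric, the rogue | the upper station: the bard, the elf, the goblin]
6. Keeper goes back to the lower station alone.  [the lower station: the archer, the cleric, the rogue | the upper station: the bard, the elf, the goblin]
7. Keeper goes to the upper station with the archer.  [the lower station: the cleric, the rogue | the upper station: the archer, the bard, the elf, the goblin]
8. Keeper goes back to the lower station alone.  [the lower station: the cleric, the rogue | the upper station: the archer, the bard, the elf, the goblin]
9. Keeper goes to the upper station with the rogue.  [the lower station: the cleric | the upper station: the archer, the bard, the elf, the goblin, the rogue]
10. Keeper goes back to the lower station alone.  [the lower station: the cleric | the upper station: the archer, the bard, the elf, the goblin, the rogue]
11. Keeper goes to the upper station with the cleric.  [the lower station: — | the upper station: the archer, the bard, the cleric, the elf, the goblin, the rogue]

11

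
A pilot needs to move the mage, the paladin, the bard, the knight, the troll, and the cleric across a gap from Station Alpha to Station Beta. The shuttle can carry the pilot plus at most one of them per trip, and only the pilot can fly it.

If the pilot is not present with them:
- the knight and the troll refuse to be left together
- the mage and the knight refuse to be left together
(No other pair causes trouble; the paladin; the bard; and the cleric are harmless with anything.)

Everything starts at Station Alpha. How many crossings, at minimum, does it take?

Counting alone: the pilot can take at most 1 across per trip to Station Beta, so moving all 6 needs at least 6 loaded trips out, with a return between consecutive ones — at least 11 crossings.
The safety rule pushes this higher. Following every safe sequence of crossings, the most of the 6 that can be at Station Beta as the shuttle arrives there on crossing 11 is 5 — never all 6.
So no plan with fewer than 13 crossings exists, and this one achieves 13:
1. Pilot goes to Station Beta with the knight.
2. Pilot goes back to Station Alpha alone.
3. Pilot goes to Station Beta with the mage.
4. Pilot goes back to Station Alpha with the knight.
5. Pilot goes to Station Beta with the troll.
6. Pilot goes back to Station Alpha alone.
7. Pilot goes to Station Beta with the paladin.
8. Pilot goes back to Station Alpha alone.
9. Pilot goes to Station Beta with the bard.
10. Pilot goes back to Station Alpha alone.
11. Pilot goes to Station Beta with the cleric.
12. Pilot goes back to Station Alpha alone.
13. Pilot goes to Station Beta with the knight.

13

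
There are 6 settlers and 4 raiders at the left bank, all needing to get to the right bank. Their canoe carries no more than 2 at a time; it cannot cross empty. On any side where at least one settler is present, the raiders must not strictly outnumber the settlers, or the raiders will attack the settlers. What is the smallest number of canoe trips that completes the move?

17

Counting alone: each trip to the right bank takes at most 2 across and each return brings at least 1 back, so after t trips out (and t−1 returns) at most 2t − (t−1) of the 10 are across; that first reaches 10 at t = 9, so at least 17 crossings are needed.
The plan below uses exactly 17 crossings, so it is optimal:
1. 2 raiders → the right bank.  (the left bank: 6S 2R; the right bank: 0S 2R)
2. 1 raider ← the left bank.  (the left bank: 6S 3R; the right bank: 0S 1R)
3. 2 raiders → the right bank.  (the left bank: 6S 1R; the right bank: 0S 3R)
4. 1 raider ← the left bank.  (the left bank: 6S 2R; the right bank: 0S 2R)
5. 2 settlers → the right bank.  (the left bank: 4S 2R; the right bank: 2S 2R)
6. 1 raider ← the left bank.  (the left bank: 4S 3R; the right bank: 2S 1R)
7. 1 settler and 1 raider → the right bank.  (the left bank: 3S 2R; the right bank: 3S 2R)
8. 1 raider ← the left bank.  (the left bank: 3S 3R; the right bank: 3S 1R)
9. 2 raiders → the right bank.  (the left bank: 3S 1R; the right bank: 3S 3R)
10. 1 raider ← the left bank.  (the left bank: 3S 2R; the right bank: 3S 2R)
11. 1 settler and 1 raider → the right bank.  (the left bank: 2S 1R; the right bank: 4S 3R)
12. 1 raider ← the left bank.  (the left bank: 2S 2R; the right bank: 4S 2R)
13. 2 raiders → the right bank.  (the left bank: 2S 0R; the right bank: 4S 4R)
14. 1 raider ← the left bank.  (the left bank: 2S 1R; the right bank: 4S 3R)
15. 1 settler and 1 raider → the right bank.  (the left bank: 1S 0R; the right bank: 5S 4R)
16. 1 raider ← the left bank.  (the left bank: 1S 1R; the right bank: 5S 3R)
17. 1 settler and 1 raider → the right bank.  (the left bank: 0S 0R; the right bank: 6S 4R)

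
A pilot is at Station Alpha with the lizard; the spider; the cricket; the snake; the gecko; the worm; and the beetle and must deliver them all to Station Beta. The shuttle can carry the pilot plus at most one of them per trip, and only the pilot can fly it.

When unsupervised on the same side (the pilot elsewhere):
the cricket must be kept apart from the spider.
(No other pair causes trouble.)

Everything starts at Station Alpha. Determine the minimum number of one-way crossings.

Counting alone: the pilot can take at most 1 across per trip to Station Beta, so moving all 7 needs at least 7 loaded trips out, with a return between consecutive ones — at least 13 crossings.
The plan below uses exactly 13 crossings, so it is optimal:
1. Pilot goes to Station Beta with the spider.
2. Pilot goes back to Station Alpha alone.
3. Pilot goes to Station Beta with the lizard.
4. Pilot goes back to Station Alpha alone.
5. Pilot goes to Station Beta with the snake.
6. Pilot goes back to Station Alpha alone.
7. Pilot goes to Station Beta with the gecko.
8. Pilot goes back to Station Alpha alone.
9. Pilot goes to Station Beta with the worm.
10. Pilot goes back to Station Alpha alone.
11. Pilot goes to Station Beta with the beetle.
12. Pilot goes back to Station Alpha alone.
13. Pilot goes to Station Beta with the cricket.

13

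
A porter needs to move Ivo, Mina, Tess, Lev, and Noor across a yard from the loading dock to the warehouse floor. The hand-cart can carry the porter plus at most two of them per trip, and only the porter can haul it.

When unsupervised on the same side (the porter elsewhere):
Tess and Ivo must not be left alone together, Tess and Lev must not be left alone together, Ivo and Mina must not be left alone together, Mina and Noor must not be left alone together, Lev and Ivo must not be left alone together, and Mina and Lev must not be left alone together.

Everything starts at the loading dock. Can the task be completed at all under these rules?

No

Whatever the first load, the items left behind include a forbidden pair without the porter. No opening move is safe, so no plan exists.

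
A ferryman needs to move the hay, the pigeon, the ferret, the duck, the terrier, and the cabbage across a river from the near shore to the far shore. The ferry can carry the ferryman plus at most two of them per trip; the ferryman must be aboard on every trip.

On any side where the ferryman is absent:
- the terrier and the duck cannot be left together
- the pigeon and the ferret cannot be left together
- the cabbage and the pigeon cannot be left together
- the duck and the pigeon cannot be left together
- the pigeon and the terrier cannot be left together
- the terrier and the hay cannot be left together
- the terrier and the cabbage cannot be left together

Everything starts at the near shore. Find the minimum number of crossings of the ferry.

Counting alone: the ferryman can take at most 2 across per trip to the far shore, so moving all 6 needs at least 3 loaded trips out, with a return between consecutive ones — at least 5 crossings.
The safety rule pushes this higher. Following every safe sequence of crossings, the most of the 6 that can be at the far shore as the ferry arrives there on crossings 5, 7 is 4, 5 respectively — never all 6.
So no plan with fewer than 9 crossings exists, and this one achieves 9:
1. Ferryman goes to the far shore with the pigeon and the terrier.
2. Ferryman goes back to the near shore with the pigeon.
3. Ferryman goes to the far shore with the hay and the pigeon.
4. Ferryman goes back to the near shore with the terrier.
5. Ferryman goes to the far shore with the cabbage and the duck.
6. Ferryman goes back to the near shore with the pigeon.
7. Ferryman goes to the far shore with the ferret and the pigeon.
8. Ferryman goes back to the near shore with the pigeon.
9. Ferryman goes to the far shore with the pigeon and the terrier.

9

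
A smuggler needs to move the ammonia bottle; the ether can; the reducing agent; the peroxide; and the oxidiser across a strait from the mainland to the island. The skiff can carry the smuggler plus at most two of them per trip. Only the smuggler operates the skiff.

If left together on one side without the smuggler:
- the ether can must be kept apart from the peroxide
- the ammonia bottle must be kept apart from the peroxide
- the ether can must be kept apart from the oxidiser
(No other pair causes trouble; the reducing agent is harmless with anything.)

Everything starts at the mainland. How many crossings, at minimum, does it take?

5

Counting alone: the smuggler can take at most 2 across per trip to the island, so moving all 5 needs at least 3 loaded trips out, with a return between consecutive ones — at least 5 crossings.
The plan below uses exactly 5 crossings, so it is optimal:
1. Smuggler goes to the island with the ammonia bottle and the ether can.
2. Smuggler goes back to the mainland alone.
3. Smuggler goes to the island with the reducing agent.
4. Smuggler goes back to the mainland alone.
5. Smuggler goes to the island with the oxidiser and the peroxide.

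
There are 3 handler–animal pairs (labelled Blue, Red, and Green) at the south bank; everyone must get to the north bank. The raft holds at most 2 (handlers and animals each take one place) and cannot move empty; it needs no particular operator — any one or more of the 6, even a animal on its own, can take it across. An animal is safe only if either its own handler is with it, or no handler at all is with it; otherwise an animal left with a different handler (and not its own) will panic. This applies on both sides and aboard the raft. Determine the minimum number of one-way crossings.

Counting alone: each trip to the north bank takes at most 2 across and each return brings at least 1 back, so after t trips out (and t−1 returns) at most 2t − (t−1) of the 6 are across; that first reaches 6 at t = 5, so at least 9 crossings are needed.
The safety rule pushes this higher. Following every safe sequence of crossings, the most of the 6 that can be at the north bank as the raft arrives there on crossing 9 is 5 — never all 6.
So no plan with fewer than 11 crossings exists, and this one achieves 11:
1. animal Blue and handler Blue cross → the north bank.
2. handler Blue crosses ← the south bank.
3. animal Green and animal Red cross → the north bank.
4. animal Blue crosses ← the south bank.
5. handler Green and handler Red cross → the north bank.
6. animal Red and handler Red cross ← the south bank.
7. handler Blue and handler Red cross → the north bank.
8. animal Green crosses ← the south bank.
9. animal Blue and animal Red cross → the north bank.
10. handler Green crosses ← the south bank.
11. animal Green and handler Green cross → the north bank.

11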